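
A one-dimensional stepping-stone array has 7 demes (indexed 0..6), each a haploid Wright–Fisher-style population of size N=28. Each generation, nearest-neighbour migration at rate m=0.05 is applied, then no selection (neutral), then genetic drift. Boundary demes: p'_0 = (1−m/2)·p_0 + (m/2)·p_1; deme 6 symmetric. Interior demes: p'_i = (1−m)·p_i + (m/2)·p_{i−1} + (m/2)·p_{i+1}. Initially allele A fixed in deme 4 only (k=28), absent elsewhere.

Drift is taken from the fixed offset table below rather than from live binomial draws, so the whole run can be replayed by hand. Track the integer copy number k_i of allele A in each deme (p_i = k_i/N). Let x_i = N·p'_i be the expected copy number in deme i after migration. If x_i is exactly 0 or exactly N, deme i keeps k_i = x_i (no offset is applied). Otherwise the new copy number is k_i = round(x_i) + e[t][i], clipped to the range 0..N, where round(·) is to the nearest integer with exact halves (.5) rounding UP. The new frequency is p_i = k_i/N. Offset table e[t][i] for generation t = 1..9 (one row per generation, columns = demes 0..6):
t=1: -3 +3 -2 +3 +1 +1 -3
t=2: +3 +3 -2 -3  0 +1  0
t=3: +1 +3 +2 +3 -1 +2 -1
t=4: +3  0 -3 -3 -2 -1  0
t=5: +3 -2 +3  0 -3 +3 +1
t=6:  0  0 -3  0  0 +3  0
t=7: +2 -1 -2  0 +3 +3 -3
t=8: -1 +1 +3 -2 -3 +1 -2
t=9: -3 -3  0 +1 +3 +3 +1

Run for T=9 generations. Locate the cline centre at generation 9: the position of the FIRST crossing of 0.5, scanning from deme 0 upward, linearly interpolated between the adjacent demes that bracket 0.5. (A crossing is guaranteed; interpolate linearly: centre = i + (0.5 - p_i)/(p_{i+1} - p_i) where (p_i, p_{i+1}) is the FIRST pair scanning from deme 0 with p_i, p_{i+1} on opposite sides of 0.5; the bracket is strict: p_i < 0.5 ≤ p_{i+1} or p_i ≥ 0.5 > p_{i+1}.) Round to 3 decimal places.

3.706

t=0: k=[0 0 0 0 28 0 0]
t=1: x=[0.0000 0.0000 0.0000 0.7000 26.6000 0.7000 0.0000] k=[0 0 0 4 28 2 0]
t=2: x=[0.0000 0.0000 0.1000 4.5000 26.7500 2.6000 0.0500] k=[0 0 0 2 27 4 0]
t=3: x=[0.0000 0.0000 0.0500 2.5750 25.8000 4.4750 0.1000] k=[0 0 2 6 25 6 0]
t=4: x=[0.0000 0.0500 2.0500 6.3750 24.0500 6.3250 0.1500] k=[0 0 0 3 22 5 0]
t=5: x=[0.0000 0.0000 0.0750 3.4000 21.1000 5.3000 0.1250] k=[0 0 3 3 18 8 1]
t=6: x=[0.0000 0.0750 2.9250 3.3750 17.3750 8.0750 1.1750] k=[0 0 0 3 17 11 1]
t=7: x=[0.0000 0.0000 0.0750 3.2750 16.5000 10.9000 1.2500] k=[0 0 0 3 20 14 0]
t=8: x=[0.0000 0.0000 0.0750 3.3500 19.4250 13.8000 0.3500] k=[0 0 3 1 16 15 0]
t=9: x=[0.0000 0.0750 2.8750 1.4250 15.6000 14.6500 0.3750] k=[0 0 3 2 19 18 1]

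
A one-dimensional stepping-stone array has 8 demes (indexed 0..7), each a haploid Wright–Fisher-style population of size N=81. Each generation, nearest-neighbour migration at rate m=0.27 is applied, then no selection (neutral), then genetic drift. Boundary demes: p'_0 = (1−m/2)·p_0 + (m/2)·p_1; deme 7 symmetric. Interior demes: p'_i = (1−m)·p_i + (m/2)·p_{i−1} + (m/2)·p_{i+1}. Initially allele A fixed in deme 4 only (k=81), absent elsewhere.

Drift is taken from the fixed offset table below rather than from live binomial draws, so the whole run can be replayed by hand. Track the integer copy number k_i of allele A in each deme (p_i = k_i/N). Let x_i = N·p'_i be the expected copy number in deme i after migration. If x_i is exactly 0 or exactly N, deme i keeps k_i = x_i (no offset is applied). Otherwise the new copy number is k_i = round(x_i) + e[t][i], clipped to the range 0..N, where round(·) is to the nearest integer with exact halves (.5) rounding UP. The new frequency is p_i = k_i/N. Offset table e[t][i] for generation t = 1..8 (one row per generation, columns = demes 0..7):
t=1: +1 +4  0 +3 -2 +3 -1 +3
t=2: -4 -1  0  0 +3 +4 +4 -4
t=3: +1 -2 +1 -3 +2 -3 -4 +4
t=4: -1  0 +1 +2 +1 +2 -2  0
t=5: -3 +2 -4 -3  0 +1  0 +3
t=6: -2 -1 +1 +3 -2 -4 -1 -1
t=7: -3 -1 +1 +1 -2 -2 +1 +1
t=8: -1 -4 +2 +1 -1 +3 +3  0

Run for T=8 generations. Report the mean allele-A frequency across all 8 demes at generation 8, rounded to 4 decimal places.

t=0: k=[0 0 0 0 81 0 0 0]
t=1: x=[0.0000 0.0000 0.0000 10.9350 59.1300 10.9350 0.0000 0.0000] k=[0 0 0 14 57 14 0 0]
t=2: x=[0.0000 0.0000 1.8900 17.9150 45.3900 17.9150 1.8900 0.0000] k=[0 0 2 18 48 22 6 0]
t=3: x=[0.0000 0.2700 3.8900 19.8900 40.4400 23.3500 7.3500 0.8100] k=[0 0 5 17 42 20 3 5]
t=4: x=[0.0000 0.6750 5.9450 18.7550 35.6550 20.6750 5.5650 4.7300] k=[0 1 7 21 37 23 4 5]
t=5: x=[0.1350 1.6750 8.0800 21.2700 32.9500 22.3250 6.7000 4.8650] k=[0 4 4 18 33 23 7 8]
t=6: x=[0.5400 3.4600 5.8900 18.1350 29.6250 22.1900 9.2950 7.8650] k=[0 2 7 21 28 18 8 7]
t=7: x=[0.2700 2.4050 8.2150 20.0550 25.7050 18.0000 9.2150 7.1350] k=[0 1 9 21 24 16 10 8]
t=8: x=[0.1350 1.9450 9.5400 19.7850 22.5150 16.2700 10.5400 8.2700] k=[0 0 12 21 22 19 14 8]

0.1481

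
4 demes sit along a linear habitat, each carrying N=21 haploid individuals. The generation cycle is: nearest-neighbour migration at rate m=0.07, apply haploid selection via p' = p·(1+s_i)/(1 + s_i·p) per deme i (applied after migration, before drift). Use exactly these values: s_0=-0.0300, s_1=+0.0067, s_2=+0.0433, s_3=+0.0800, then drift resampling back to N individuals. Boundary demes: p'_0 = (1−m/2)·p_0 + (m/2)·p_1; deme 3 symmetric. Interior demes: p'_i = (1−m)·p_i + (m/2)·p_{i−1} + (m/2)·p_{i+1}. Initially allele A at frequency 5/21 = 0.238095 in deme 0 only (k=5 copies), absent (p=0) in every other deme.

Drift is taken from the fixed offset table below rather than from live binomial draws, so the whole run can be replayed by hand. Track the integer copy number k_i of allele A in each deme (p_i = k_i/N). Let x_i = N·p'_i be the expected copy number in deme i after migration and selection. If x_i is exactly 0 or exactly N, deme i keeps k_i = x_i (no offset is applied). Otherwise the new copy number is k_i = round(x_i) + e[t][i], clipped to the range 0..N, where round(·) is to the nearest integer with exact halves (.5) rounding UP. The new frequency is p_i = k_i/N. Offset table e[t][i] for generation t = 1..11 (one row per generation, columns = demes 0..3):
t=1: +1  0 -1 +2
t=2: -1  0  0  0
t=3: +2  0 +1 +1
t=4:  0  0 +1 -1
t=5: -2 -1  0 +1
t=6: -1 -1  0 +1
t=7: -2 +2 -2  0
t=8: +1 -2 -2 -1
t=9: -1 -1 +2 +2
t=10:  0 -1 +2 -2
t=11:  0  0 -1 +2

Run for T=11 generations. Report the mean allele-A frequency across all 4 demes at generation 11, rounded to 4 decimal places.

0.0238

t=0: k=[5 0 0 0]
t=1: x=[4.7127 0.1762 0.0000 0.0000] k=[6 0 0 0]
t=2: x=[5.6631 0.2114 0.0000 0.0000] k=[5 0 0 0]
t=3: x=[4.7127 0.1762 0.0000 0.0000] k=[7 0 0 0]
t=4: x=[6.6162 0.2466 0.0000 0.0000] k=[7 0 0 0]
t=5: x=[6.6162 0.2466 0.0000 0.0000] k=[5 0 0 0]
t=6: x=[4.7127 0.1762 0.0000 0.0000] k=[4 0 0 0]
t=7: x=[3.7650 0.1409 0.0000 0.0000] k=[2 2 0 0]
t=8: x=[1.9456 1.9417 0.0730 0.0000] k=[3 0 0 0]
t=9: x=[2.8198 0.1057 0.0000 0.0000] k=[2 0 0 0]
t=10: x=[1.8773 0.0705 0.0000 0.0000] k=[2 0 0 0]
t=11: x=[1.8773 0.0705 0.0000 0.0000] k=[2 0 0 0]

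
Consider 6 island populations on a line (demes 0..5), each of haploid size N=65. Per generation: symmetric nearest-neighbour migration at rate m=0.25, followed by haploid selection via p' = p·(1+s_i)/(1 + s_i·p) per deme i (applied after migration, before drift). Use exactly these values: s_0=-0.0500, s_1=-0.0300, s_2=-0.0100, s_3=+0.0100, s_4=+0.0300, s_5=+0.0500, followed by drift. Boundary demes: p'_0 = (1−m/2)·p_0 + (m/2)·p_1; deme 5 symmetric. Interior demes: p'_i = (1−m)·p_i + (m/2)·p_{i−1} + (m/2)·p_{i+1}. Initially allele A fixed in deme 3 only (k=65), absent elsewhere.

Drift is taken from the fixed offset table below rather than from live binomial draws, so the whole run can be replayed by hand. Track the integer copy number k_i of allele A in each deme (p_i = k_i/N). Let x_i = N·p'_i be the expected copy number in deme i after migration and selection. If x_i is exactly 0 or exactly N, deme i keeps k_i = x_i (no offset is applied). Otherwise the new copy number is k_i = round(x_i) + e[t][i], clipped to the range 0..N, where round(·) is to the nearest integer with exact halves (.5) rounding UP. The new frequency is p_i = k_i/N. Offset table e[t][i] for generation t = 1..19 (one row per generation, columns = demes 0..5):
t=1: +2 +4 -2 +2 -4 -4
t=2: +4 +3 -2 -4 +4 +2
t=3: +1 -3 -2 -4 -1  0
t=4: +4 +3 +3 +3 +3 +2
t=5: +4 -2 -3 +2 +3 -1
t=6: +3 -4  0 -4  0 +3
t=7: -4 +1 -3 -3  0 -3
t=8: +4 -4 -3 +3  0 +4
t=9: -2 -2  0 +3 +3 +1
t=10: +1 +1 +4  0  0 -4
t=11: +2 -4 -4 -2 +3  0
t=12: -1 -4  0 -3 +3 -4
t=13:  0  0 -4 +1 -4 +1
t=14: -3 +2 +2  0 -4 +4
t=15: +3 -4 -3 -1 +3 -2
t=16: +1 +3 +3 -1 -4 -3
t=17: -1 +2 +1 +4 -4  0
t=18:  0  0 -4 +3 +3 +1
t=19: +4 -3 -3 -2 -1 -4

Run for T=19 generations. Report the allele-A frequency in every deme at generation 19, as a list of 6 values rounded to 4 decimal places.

[0.1077, 0.0308, 0.0769, 0.2308, 0.2769, 0.2615]

t=0: k=[0 0 0 65 0 0]
t=1: x=[0.0000 0.0000 8.0538 48.8710 8.3375 0.0000] k=[0 0 6 51 4 0]
t=2: x=[0.0000 0.7278 10.7843 39.6540 9.6146 0.5248] k=[0 4 9 36 14 3]
t=3: x=[0.4752 4.0089 11.6536 30.0357 15.7247 4.5783] k=[1 1 10 26 15 5]
t=4: x=[0.9507 2.0633 10.7843 22.7720 15.4708 6.5311] k=[5 5 14 26 18 9]
t=5: x=[4.7683 5.9581 14.2628 23.6495 18.2606 10.5491] k=[9 4 11 26 21 10]
t=6: x=[8.0078 5.3486 11.9020 23.6495 20.6644 11.8401] k=[11 1 12 20 21 15]
t=7: x=[9.3325 3.5221 11.5294 19.2596 20.5380 16.3395] k=[5 5 9 16 21 13]
t=8: x=[4.7683 5.3486 9.2947 15.8690 19.7794 14.5434] k=[9 1 6 19 20 19]
t=9: x=[7.6471 2.5493 6.9375 17.6275 20.1587 19.7901] k=[6 1 7 21 23 21]
t=10: x=[5.1275 2.3063 7.9298 19.6361 22.9368 21.9536] k=[6 3 12 20 23 18]
t=11: x=[5.3670 4.3741 11.7778 19.5106 22.4322 19.2800] k=[7 0 8 18 25 19]
t=12: x=[5.8463 1.8203 8.1779 17.7531 23.8193 20.4272] k=[5 0 8 15 27 16]
t=13: x=[4.1703 1.5774 7.8057 15.7434 24.5751 18.0031] k=[4 2 4 17 21 19]
t=14: x=[3.5728 2.4278 5.3257 15.9947 20.6644 19.9176] k=[1 4 7 16 17 24]
t=15: x=[1.3076 3.8872 7.6817 15.1151 18.1339 23.8569] k=[4 0 5 14 21 22]
t=16: x=[3.3340 1.0918 5.4496 13.8582 20.6644 22.5887] k=[4 4 8 13 17 20]
t=17: x=[3.8117 4.3741 8.0538 12.9780 17.2469 20.2998] k=[3 6 9 17 13 20]
t=18: x=[3.2146 5.8362 9.5429 15.6178 14.7087 19.7901] k=[3 6 6 19 18 21]
t=19: x=[3.2146 5.4705 7.5576 17.3764 18.8937 21.3180] k=[7 2 5 15 18 17]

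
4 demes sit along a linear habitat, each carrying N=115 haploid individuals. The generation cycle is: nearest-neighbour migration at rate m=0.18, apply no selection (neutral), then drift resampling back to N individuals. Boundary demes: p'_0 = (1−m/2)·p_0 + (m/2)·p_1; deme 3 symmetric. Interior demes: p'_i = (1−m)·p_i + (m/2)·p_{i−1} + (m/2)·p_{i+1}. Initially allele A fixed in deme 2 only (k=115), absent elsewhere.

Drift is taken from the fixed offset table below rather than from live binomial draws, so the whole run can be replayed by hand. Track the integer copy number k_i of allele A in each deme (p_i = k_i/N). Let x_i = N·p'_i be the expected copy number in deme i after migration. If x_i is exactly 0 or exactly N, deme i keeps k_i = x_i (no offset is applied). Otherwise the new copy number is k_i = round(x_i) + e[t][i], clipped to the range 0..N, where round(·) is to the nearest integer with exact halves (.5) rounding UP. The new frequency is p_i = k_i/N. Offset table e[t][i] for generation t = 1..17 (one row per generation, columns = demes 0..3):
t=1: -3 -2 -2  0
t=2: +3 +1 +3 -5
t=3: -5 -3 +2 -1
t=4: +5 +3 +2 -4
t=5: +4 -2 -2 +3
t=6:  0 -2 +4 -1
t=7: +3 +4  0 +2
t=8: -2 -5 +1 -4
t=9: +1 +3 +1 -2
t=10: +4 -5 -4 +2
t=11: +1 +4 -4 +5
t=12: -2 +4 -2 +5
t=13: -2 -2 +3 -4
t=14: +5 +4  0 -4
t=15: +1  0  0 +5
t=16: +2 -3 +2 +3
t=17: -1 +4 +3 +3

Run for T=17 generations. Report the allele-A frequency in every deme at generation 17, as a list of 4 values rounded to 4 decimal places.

t=0: k=[0 0 115 0]
t=1: x=[0.0000 10.3500 94.3000 10.3500] k=[0 8 92 10]
t=2: x=[0.7200 14.8400 77.0600 17.3800] k=[4 16 80 12]
t=3: x=[5.0800 20.6800 68.1200 18.1200] k=[0 18 70 17]
t=4: x=[1.6200 21.0600 60.5500 21.7700] k=[7 24 63 18]
t=5: x=[8.5300 25.9800 55.4400 22.0500] k=[13 24 53 25]
t=6: x=[13.9900 25.6200 47.8700 27.5200] k=[14 24 52 27]
t=7: x=[14.9000 25.6200 47.2300 29.2500] k=[18 30 47 31]
t=8: x=[19.0800 30.4500 44.0300 32.4400] k=[17 25 45 28]
t=9: x=[17.7200 26.0800 41.6700 29.5300] k=[19 29 43 28]
t=10: x=[19.9000 29.3600 40.3900 29.3500] k=[24 24 36 31]
t=11: x=[24.0000 25.0800 34.4700 31.4500] k=[25 29 30 36]
t=12: x=[25.3600 28.7300 30.4500 35.4600] k=[23 33 28 40]
t=13: x=[23.9000 31.6500 29.5300 38.9200] k=[22 30 33 35]
t=14: x=[22.7200 29.5500 32.9100 34.8200] k=[28 34 33 31]
t=15: x=[28.5400 33.3700 32.9100 31.1800] k=[30 33 33 36]
t=16: x=[30.2700 32.7300 33.2700 35.7300] k=[32 30 35 39]
t=17: x=[31.8200 30.6300 34.9100 38.6400] k=[31 35 38 42]

[0.2696, 0.3043, 0.3304, 0.3652]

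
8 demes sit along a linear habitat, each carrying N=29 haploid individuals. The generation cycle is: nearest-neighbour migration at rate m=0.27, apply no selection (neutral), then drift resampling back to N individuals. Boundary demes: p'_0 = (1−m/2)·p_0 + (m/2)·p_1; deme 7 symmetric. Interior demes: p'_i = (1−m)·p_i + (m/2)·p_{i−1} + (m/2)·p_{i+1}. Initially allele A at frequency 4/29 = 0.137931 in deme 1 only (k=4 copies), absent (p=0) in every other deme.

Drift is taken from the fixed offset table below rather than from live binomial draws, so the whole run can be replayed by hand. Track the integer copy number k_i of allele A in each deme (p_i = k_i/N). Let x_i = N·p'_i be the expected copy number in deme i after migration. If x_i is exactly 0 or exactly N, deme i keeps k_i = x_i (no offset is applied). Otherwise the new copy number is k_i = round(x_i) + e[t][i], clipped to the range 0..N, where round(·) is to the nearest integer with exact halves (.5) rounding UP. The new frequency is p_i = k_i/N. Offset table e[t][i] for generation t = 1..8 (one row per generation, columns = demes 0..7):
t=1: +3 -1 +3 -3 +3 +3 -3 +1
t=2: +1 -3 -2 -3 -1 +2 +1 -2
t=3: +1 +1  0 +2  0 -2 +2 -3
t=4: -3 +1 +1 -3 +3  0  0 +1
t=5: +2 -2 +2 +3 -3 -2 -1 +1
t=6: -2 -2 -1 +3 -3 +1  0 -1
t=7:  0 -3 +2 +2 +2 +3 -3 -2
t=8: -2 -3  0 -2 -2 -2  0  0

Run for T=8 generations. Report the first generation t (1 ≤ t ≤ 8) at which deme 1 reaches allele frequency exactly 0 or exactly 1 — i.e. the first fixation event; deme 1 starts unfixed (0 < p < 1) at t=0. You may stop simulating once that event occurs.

2

t=0: k=[0 4 0 0 0 0 0 0]
t=1: x=[0.5400 2.9200 0.5400 0.0000 0.0000 0.0000 0.0000 0.0000] k=[4 2 4 0 0 0 0 0]
t=2: x=[3.7300 2.5400 3.1900 0.5400 0.0000 0.0000 0.0000 0.0000] k=[5 0 1 0 0 0 0 0]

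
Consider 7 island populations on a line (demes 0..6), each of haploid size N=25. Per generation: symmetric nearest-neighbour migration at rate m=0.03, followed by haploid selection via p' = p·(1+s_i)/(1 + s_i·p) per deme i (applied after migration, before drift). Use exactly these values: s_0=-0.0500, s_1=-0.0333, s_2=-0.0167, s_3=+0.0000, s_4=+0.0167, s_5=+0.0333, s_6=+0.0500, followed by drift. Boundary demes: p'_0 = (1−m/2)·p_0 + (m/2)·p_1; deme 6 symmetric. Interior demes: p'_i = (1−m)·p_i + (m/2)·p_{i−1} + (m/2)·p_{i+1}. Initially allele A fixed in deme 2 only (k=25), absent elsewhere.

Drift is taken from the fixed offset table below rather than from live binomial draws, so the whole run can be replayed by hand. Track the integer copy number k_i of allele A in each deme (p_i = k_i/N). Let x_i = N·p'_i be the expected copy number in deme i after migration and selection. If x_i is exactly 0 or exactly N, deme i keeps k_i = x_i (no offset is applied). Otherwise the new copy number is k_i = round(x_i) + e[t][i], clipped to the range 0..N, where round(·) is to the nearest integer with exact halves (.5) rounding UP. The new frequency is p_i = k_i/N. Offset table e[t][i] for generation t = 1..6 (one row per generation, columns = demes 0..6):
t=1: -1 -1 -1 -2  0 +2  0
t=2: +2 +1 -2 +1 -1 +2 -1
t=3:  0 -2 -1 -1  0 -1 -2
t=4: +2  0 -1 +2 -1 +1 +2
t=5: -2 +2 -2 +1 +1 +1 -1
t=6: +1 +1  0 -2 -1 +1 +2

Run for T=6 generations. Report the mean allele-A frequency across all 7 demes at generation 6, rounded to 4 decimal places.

0.1086

t=0: k=[0 0 25 0 0 0 0]
t=1: x=[0.0000 0.3627 24.2377 0.3750 0.0000 0.0000 0.0000] k=[0 0 23 0 0 0 0]
t=2: x=[0.0000 0.3337 22.2693 0.3450 0.0000 0.0000 0.0000] k=[0 1 20 1 0 0 0]
t=3: x=[0.0143 1.2298 19.3568 1.2700 0.0153 0.0000 0.0000] k=[0 0 18 0 0 0 0]
t=4: x=[0.0000 0.2611 17.3710 0.2700 0.0000 0.0000 0.0000] k=[0 0 16 2 0 0 0]
t=5: x=[0.0000 0.2321 15.4508 2.1800 0.0305 0.0000 0.0000] k=[0 2 13 3 1 0 0]
t=6: x=[0.0285 2.0698 12.5798 3.1200 1.0313 0.0155 0.0000] k=[1 3 13 1 0 1 0]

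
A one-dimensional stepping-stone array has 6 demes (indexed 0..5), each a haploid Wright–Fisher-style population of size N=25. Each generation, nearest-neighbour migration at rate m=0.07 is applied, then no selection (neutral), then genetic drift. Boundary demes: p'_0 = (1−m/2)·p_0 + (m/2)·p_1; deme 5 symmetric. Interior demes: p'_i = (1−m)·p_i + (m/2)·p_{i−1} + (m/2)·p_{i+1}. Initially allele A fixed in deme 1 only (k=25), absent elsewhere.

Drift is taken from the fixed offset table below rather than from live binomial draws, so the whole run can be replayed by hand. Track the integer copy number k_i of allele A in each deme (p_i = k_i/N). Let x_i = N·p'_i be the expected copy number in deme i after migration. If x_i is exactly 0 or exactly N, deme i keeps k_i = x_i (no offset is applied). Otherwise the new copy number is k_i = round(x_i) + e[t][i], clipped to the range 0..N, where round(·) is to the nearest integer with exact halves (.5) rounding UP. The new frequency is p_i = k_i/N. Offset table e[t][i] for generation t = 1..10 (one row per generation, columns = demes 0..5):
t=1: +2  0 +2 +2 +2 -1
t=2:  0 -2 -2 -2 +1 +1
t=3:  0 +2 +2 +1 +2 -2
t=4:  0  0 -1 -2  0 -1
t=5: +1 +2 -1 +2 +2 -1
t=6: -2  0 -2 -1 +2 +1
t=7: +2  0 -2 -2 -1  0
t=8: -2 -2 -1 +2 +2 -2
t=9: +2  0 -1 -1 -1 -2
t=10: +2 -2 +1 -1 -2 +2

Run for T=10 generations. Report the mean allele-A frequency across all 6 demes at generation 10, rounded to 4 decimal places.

t=0: k=[0 25 0 0 0 0]
t=1: x=[0.8750 23.2500 0.8750 0.0000 0.0000 0.0000] k=[3 23 3 0 0 0]
t=2: x=[3.7000 21.6000 3.5950 0.1050 0.0000 0.0000] k=[4 20 2 0 0 0]
t=3: x=[4.5600 18.8100 2.5600 0.0700 0.0000 0.0000] k=[5 21 5 1 0 0]
t=4: x=[5.5600 19.8800 5.4200 1.1050 0.0350 0.0000] k=[6 20 4 0 0 0]
t=5: x=[6.4900 18.9500 4.4200 0.1400 0.0000 0.0000] k=[7 21 3 2 0 0]
t=6: x=[7.4900 19.8800 3.5950 1.9650 0.0700 0.0000] k=[5 20 2 1 2 0]
t=7: x=[5.5250 18.8450 2.5950 1.0700 1.8950 0.0700] k=[8 19 1 0 1 0]
t=8: x=[8.3850 17.9850 1.5950 0.0700 0.9300 0.0350] k=[6 16 1 2 3 0]
t=9: x=[6.3500 15.1250 1.5600 2.0000 2.8600 0.1050] k=[8 15 1 1 2 0]
t=10: x=[8.2450 14.2650 1.4900 1.0350 1.8950 0.0700] k=[10 12 2 0 0 2]

0.1733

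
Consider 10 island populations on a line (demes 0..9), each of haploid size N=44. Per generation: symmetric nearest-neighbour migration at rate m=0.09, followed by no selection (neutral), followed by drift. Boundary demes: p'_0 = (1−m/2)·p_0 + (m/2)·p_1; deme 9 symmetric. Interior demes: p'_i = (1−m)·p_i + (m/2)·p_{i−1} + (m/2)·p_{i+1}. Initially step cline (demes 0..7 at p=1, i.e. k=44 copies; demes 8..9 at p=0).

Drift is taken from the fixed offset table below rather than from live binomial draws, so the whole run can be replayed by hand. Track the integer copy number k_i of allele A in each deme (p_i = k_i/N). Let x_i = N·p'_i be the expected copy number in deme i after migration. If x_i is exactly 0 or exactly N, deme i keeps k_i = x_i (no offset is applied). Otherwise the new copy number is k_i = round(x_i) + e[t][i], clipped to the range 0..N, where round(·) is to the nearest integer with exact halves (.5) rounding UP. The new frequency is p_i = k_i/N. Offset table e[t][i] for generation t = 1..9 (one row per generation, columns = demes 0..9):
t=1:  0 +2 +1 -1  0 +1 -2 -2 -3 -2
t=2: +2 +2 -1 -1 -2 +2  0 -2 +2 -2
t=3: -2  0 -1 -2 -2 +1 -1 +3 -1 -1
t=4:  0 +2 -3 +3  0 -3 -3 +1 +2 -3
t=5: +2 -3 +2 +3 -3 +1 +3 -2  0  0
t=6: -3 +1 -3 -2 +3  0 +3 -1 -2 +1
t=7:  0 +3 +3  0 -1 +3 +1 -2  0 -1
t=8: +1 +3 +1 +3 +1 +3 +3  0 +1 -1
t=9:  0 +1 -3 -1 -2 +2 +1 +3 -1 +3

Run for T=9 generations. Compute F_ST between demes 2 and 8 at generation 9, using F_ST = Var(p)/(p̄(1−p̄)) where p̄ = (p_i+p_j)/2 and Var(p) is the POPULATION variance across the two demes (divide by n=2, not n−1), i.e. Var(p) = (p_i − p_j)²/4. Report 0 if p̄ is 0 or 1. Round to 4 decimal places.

t=0: k=[44 44 44 44 44 44 44 44 0 0]
t=1: x=[44.0000 44.0000 44.0000 44.0000 44.0000 44.0000 44.0000 42.0200 1.9800 0.0000] k=[44 44 44 44 44 44 44 40 0 0]
t=2: x=[44.0000 44.0000 44.0000 44.0000 44.0000 44.0000 43.8200 38.3800 1.8000 0.0000] k=[44 44 44 44 44 44 44 36 4 0]
t=3: x=[44.0000 44.0000 44.0000 44.0000 44.0000 44.0000 43.6400 34.9200 5.2600 0.1800] k=[44 44 44 44 44 44 43 38 4 0]
t=4: x=[44.0000 44.0000 44.0000 44.0000 44.0000 43.9550 42.8200 36.6950 5.3500 0.1800] k=[44 44 44 44 44 41 40 38 7 0]
t=5: x=[44.0000 44.0000 44.0000 44.0000 43.8650 41.0900 39.9550 36.6950 8.0800 0.3150] k=[44 44 44 44 41 42 43 35 8 0]
t=6: x=[44.0000 44.0000 44.0000 43.8650 41.1800 42.0000 42.5950 34.1450 8.8550 0.3600] k=[44 44 44 42 44 42 44 33 7 1]
t=7: x=[44.0000 44.0000 43.9100 42.1800 43.8200 42.1800 43.4150 32.3250 7.9000 1.2700] k=[44 44 44 42 43 44 44 30 8 0]
t=8: x=[44.0000 44.0000 43.9100 42.1350 43.0000 43.9550 43.3700 29.6400 8.6300 0.3600] k=[44 44 44 44 44 44 44 30 10 0]
t=9: x=[44.0000 44.0000 44.0000 44.0000 44.0000 44.0000 43.3700 29.7300 10.4500 0.4500] k=[44 44 44 44 44 44 44 33 9 3]

0.6604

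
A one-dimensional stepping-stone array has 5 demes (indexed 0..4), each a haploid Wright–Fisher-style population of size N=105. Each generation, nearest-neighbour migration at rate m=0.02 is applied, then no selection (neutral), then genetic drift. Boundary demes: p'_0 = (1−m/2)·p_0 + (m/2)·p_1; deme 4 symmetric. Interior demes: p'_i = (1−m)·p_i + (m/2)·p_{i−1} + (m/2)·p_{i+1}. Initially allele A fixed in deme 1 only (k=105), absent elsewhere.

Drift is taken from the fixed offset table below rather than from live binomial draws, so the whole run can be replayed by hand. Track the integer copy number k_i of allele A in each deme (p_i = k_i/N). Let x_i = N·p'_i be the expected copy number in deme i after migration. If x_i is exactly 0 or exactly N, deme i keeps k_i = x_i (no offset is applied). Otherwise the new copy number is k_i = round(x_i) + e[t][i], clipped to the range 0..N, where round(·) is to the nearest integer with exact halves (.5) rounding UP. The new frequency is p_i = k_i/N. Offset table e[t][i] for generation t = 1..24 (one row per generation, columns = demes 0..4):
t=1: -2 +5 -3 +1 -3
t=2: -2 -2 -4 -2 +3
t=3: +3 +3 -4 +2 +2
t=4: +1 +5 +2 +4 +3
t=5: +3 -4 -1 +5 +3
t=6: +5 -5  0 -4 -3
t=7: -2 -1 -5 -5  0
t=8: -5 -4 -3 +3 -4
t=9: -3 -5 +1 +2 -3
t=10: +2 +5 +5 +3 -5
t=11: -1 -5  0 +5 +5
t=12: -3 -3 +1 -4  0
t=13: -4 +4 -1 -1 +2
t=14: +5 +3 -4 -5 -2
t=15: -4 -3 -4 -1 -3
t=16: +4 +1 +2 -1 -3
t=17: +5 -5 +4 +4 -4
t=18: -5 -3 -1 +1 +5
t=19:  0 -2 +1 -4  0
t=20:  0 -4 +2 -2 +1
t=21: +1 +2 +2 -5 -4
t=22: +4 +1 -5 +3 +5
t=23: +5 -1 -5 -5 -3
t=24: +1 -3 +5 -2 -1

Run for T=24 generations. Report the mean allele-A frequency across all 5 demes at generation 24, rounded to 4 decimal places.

t=0: k=[0 105 0 0 0]
t=1: x=[1.0500 102.9000 1.0500 0.0000 0.0000] k=[0 105 0 0 0]
t=2: x=[1.0500 102.9000 1.0500 0.0000 0.0000] k=[0 101 0 0 0]
t=3: x=[1.0100 98.9800 1.0100 0.0000 0.0000] k=[4 102 0 0 0]
t=4: x=[4.9800 100.0000 1.0200 0.0000 0.0000] k=[6 105 3 0 0]
t=5: x=[6.9900 102.9900 3.9900 0.0300 0.0000] k=[10 99 3 5 0]
t=6: x=[10.8900 97.1500 3.9800 4.9300 0.0500] k=[16 92 4 1 0]
t=7: x=[16.7600 90.3600 4.8500 1.0200 0.0100] k=[15 89 0 0 0]
t=8: x=[15.7400 87.3700 0.8900 0.0000 0.0000] k=[11 83 0 0 0]
t=9: x=[11.7200 81.4500 0.8300 0.0000 0.0000] k=[9 76 2 0 0]
t=10: x=[9.6700 74.5900 2.7200 0.0200 0.0000] k=[12 80 8 3 0]
t=11: x=[12.6800 78.6000 8.6700 3.0200 0.0300] k=[12 74 9 8 5]
t=12: x=[12.6200 72.7300 9.6400 7.9800 5.0300] k=[10 70 11 4 5]
t=13: x=[10.6000 68.8100 11.5200 4.0800 4.9900] k=[7 73 11 3 7]
t=14: x=[7.6600 71.7200 11.5400 3.1200 6.9600] k=[13 75 8 0 5]
t=15: x=[13.6200 73.7100 8.5900 0.1300 4.9500] k=[10 71 5 0 2]
t=16: x=[10.6100 69.7300 5.6100 0.0700 1.9800] k=[15 71 8 0 0]
t=17: x=[15.5600 69.8100 8.5500 0.0800 0.0000] k=[21 65 13 4 0]
t=18: x=[21.4400 64.0400 13.4300 4.0500 0.0400] k=[16 61 12 5 5]
t=19: x=[16.4500 60.0600 12.4200 5.0700 5.0000] k=[16 58 13 1 5]
t=20: x=[16.4200 57.1300 13.3300 1.1600 4.9600] k=[16 53 15 0 6]
t=21: x=[16.3700 52.2500 15.2300 0.2100 5.9400] k=[17 54 17 0 2]
t=22: x=[17.3700 53.2600 17.2000 0.1900 1.9800] k=[21 54 12 3 7]
t=23: x=[21.3300 53.2500 12.3300 3.1300 6.9600] k=[26 52 7 0 4]
t=24: x=[26.2600 51.2900 7.3800 0.1100 3.9600] k=[27 48 12 0 3]

0.1714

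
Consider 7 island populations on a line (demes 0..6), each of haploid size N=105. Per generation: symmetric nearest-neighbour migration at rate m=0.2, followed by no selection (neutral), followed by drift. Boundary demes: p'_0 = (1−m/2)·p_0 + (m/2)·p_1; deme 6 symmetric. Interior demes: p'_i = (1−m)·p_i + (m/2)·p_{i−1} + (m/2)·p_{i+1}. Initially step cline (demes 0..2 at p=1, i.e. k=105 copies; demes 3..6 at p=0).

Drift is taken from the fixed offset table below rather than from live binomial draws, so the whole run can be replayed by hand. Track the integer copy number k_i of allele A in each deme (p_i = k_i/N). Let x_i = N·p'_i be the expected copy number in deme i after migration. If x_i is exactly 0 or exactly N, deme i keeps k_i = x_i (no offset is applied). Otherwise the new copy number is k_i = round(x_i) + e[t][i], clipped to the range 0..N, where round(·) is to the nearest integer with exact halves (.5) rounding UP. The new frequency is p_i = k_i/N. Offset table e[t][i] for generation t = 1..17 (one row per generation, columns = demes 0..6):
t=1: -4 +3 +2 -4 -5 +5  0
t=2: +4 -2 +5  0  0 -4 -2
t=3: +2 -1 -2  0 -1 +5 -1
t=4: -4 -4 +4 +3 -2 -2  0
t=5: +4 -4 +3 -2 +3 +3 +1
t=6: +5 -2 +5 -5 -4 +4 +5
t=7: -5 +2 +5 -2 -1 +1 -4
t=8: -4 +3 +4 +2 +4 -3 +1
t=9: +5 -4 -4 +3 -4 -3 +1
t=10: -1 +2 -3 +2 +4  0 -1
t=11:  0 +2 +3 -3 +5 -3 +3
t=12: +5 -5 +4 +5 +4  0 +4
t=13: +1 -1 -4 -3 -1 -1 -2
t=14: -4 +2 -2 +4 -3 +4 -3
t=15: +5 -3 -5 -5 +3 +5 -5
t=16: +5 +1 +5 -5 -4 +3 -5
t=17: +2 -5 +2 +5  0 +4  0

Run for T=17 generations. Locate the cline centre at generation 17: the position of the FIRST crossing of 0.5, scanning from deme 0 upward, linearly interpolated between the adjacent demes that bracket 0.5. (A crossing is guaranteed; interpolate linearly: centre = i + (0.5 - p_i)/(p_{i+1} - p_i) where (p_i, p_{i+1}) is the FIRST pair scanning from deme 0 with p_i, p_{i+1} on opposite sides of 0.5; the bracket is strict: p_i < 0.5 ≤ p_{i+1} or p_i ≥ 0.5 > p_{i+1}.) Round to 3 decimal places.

2.674

t=0: k=[105 105 105 0 0 0 0]
t=1: x=[105.0000 105.0000 94.5000 10.5000 0.0000 0.0000 0.0000] k=[105 105 97 7 0 0 0]
t=2: x=[105.0000 104.2000 88.8000 15.3000 0.7000 0.0000 0.0000] k=[105 102 94 15 1 0 0]
t=3: x=[104.7000 101.5000 86.9000 21.5000 2.3000 0.1000 0.0000] k=[105 101 85 22 1 5 0]
t=4: x=[104.6000 99.8000 80.3000 26.2000 3.5000 4.1000 0.5000] k=[101 96 84 29 2 2 1]
t=5: x=[100.5000 95.3000 79.7000 31.8000 4.7000 1.9000 1.1000] k=[105 91 83 30 8 5 2]
t=6: x=[103.6000 91.6000 78.5000 33.1000 9.9000 5.0000 2.3000] k=[105 90 84 28 6 9 7]
t=7: x=[103.5000 90.9000 79.0000 31.4000 8.5000 8.5000 7.2000] k=[99 93 84 29 8 10 3]
t=8: x=[98.4000 92.7000 79.4000 32.4000 10.3000 9.1000 3.7000] k=[94 96 83 34 14 6 5]
t=9: x=[94.2000 94.5000 79.4000 36.9000 15.2000 6.7000 5.1000] k=[99 91 75 40 11 4 6]
t=10: x=[98.2000 90.2000 73.1000 40.6000 13.2000 4.9000 5.8000] k=[97 92 70 43 17 5 5]
t=11: x=[96.5000 90.3000 69.5000 43.1000 18.4000 6.2000 5.0000] k=[97 92 73 40 23 3 8]
t=12: x=[96.5000 90.6000 71.6000 41.6000 22.7000 5.5000 7.5000] k=[102 86 76 47 27 6 12]
t=13: x=[100.4000 86.6000 74.1000 47.9000 26.9000 8.7000 11.4000] k=[101 86 70 45 26 8 9]
t=14: x=[99.5000 85.9000 69.1000 45.6000 26.1000 9.9000 8.9000] k=[96 88 67 50 23 14 6]
t=15: x=[95.2000 86.7000 67.4000 49.0000 24.8000 14.1000 6.8000] k=[100 84 62 44 28 19 2]
t=16: x=[98.4000 83.4000 62.4000 44.2000 28.7000 18.2000 3.7000] k=[103 84 67 39 25 21 0]
t=17: x=[101.1000 84.2000 65.9000 40.4000 26.0000 19.3000 2.1000] k=[103 79 68 45 26 23 2]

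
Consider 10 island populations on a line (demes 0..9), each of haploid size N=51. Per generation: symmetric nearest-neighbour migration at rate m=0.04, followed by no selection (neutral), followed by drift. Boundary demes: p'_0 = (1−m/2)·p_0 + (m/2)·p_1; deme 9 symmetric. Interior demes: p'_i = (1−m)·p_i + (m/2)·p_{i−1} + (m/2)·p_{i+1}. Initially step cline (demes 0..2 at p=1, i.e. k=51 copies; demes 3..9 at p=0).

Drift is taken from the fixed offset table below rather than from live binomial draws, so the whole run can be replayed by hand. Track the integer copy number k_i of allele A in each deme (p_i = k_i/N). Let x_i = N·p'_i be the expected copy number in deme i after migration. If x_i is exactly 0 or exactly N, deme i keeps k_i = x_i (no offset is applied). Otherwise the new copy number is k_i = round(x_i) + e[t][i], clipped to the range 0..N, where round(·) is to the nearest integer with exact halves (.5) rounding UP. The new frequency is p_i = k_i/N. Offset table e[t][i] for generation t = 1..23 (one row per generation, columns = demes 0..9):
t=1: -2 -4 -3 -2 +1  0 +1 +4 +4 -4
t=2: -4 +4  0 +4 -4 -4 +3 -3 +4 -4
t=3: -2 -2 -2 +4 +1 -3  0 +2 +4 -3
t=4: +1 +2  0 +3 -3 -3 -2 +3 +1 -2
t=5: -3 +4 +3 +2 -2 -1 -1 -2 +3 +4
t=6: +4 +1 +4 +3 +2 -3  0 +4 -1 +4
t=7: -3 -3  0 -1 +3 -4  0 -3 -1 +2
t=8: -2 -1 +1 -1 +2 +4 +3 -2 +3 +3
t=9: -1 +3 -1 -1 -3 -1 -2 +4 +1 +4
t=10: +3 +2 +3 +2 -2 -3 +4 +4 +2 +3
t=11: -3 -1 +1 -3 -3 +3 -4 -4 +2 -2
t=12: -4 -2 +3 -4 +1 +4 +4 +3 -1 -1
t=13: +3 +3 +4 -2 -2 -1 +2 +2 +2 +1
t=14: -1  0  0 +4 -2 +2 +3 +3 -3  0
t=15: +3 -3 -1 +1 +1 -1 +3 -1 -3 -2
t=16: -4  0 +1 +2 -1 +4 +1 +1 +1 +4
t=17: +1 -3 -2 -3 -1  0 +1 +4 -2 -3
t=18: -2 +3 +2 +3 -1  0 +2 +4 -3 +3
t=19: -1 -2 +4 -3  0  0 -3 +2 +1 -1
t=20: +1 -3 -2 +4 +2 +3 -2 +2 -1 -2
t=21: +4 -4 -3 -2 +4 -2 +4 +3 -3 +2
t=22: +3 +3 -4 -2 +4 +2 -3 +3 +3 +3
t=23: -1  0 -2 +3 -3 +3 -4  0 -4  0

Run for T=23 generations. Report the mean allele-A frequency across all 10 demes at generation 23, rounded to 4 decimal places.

t=0: k=[51 51 51 0 0 0 0 0 0 0]
t=1: x=[51.0000 51.0000 49.9800 1.0200 0.0000 0.0000 0.0000 0.0000 0.0000 0.0000] k=[51 51 47 0 0 0 0 0 0 0]
t=2: x=[51.0000 50.9200 46.1400 0.9400 0.0000 0.0000 0.0000 0.0000 0.0000 0.0000] k=[51 51 46 5 0 0 0 0 0 0]
t=3: x=[51.0000 50.9000 45.2800 5.7200 0.1000 0.0000 0.0000 0.0000 0.0000 0.0000] k=[51 49 43 10 1 0 0 0 0 0]
t=4: x=[50.9600 48.9200 42.4600 10.4800 1.1600 0.0200 0.0000 0.0000 0.0000 0.0000] k=[51 51 42 13 0 0 0 0 0 0]
t=5: x=[51.0000 50.8200 41.6000 13.3200 0.2600 0.0000 0.0000 0.0000 0.0000 0.0000] k=[51 51 45 15 0 0 0 0 0 0]
t=6: x=[51.0000 50.8800 44.5200 15.3000 0.3000 0.0000 0.0000 0.0000 0.0000 0.0000] k=[51 51 49 18 2 0 0 0 0 0]
t=7: x=[51.0000 50.9600 48.4200 18.3000 2.2800 0.0400 0.0000 0.0000 0.0000 0.0000] k=[51 48 48 17 5 0 0 0 0 0]
t=8: x=[50.9400 48.0600 47.3800 17.3800 5.1400 0.1000 0.0000 0.0000 0.0000 0.0000] k=[49 47 48 16 7 4 0 0 0 0]
t=9: x=[48.9600 47.0600 47.3400 16.4600 7.1200 3.9800 0.0800 0.0000 0.0000 0.0000] k=[48 50 46 15 4 3 0 0 0 0]
t=10: x=[48.0400 49.8800 45.4600 15.4000 4.2000 2.9600 0.0600 0.0000 0.0000 0.0000] k=[51 51 48 17 2 0 4 0 0 0]
t=11: x=[51.0000 50.9400 47.4400 17.3200 2.2600 0.1200 3.8400 0.0800 0.0000 0.0000] k=[51 50 48 14 0 3 0 0 0 0]
t=12: x=[50.9800 49.9800 47.3600 14.4000 0.3400 2.8800 0.0600 0.0000 0.0000 0.0000] k=[47 48 50 10 1 7 4 0 0 0]
t=13: x=[47.0200 48.0200 49.1600 10.6200 1.3000 6.8200 3.9800 0.0800 0.0000 0.0000] k=[50 51 51 9 0 6 6 2 0 0]
t=14: x=[50.0200 50.9800 50.1600 9.6600 0.3000 5.8800 5.9200 2.0400 0.0400 0.0000] k=[49 51 50 14 0 8 9 5 0 0]
t=15: x=[49.0400 50.9400 49.3000 14.4400 0.4400 7.8600 8.9000 4.9800 0.1000 0.0000] k=[51 48 48 15 1 7 12 4 0 0]
t=16: x=[50.9400 48.0600 47.3400 15.3800 1.4000 6.9800 11.7400 4.0800 0.0800 0.0000] k=[47 48 48 17 0 11 13 5 1 0]
t=17: x=[47.0200 47.9800 47.3800 17.2800 0.5600 10.8200 12.8000 5.0800 1.0600 0.0200] k=[48 45 45 14 0 11 14 9 0 0]
t=18: x=[47.9400 45.0600 44.3800 14.3400 0.5000 10.8400 13.8400 8.9200 0.1800 0.0000] k=[46 48 46 17 0 11 16 13 0 0]
t=19: x=[46.0400 47.9200 45.4600 17.2400 0.5600 10.8800 15.8400 12.8000 0.2600 0.0000] k=[45 46 49 14 1 11 13 15 1 0]
t=20: x=[45.0200 46.0400 48.2400 14.4400 1.4600 10.8400 13.0000 14.6800 1.2600 0.0200] k=[46 43 46 18 3 14 11 17 0 0]
t=21: x=[45.9400 43.1200 45.3800 18.2600 3.5200 13.7200 11.1800 16.5400 0.3400 0.0000] k=[50 39 42 16 8 12 15 20 0 0]
t=22: x=[49.7800 39.2800 41.4200 16.3600 8.2400 11.9800 15.0400 19.5000 0.4000 0.0000] k=[51 42 37 14 12 14 12 23 3 0]
t=23: x=[50.8200 42.0800 36.6400 14.4200 12.0800 13.9200 12.2600 22.3800 3.3400 0.0600] k=[50 42 35 17 9 17 8 22 0 0]

0.3922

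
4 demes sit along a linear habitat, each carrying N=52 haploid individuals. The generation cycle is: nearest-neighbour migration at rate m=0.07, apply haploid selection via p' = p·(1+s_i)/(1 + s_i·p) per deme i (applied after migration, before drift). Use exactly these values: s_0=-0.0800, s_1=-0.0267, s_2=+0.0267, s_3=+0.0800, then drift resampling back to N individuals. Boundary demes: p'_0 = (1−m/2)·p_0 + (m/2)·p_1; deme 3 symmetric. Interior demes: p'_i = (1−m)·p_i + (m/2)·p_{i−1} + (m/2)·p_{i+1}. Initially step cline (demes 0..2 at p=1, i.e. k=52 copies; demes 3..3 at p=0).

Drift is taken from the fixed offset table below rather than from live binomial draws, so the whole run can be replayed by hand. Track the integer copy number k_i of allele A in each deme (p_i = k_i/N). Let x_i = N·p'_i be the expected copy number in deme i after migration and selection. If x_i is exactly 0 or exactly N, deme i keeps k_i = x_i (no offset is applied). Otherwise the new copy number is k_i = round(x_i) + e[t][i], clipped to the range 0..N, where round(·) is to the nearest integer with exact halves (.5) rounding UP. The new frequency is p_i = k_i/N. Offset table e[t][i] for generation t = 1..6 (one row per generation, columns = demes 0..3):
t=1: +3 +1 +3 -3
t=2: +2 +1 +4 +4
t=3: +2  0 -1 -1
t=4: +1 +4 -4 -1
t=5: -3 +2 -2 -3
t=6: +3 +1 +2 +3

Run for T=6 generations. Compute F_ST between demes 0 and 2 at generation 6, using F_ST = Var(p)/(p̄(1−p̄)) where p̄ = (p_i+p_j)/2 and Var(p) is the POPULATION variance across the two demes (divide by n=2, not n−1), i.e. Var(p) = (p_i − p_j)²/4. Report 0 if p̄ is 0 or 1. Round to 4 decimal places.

0.1064

t=0: k=[52 52 52 0]
t=1: x=[52.0000 52.0000 50.2257 1.9601] k=[52 52 52 0]
t=2: x=[52.0000 52.0000 50.2257 1.9601] k=[52 52 52 6]
t=3: x=[52.0000 52.0000 50.4306 8.1237] k=[52 52 49 7]
t=4: x=[52.0000 51.8921 47.7392 9.0299] k=[52 52 44 8]
t=5: x=[52.0000 51.7124 43.2141 9.8603] k=[52 52 41 7]
t=6: x=[52.0000 51.6045 40.4337 8.7351] k=[52 52 42 12]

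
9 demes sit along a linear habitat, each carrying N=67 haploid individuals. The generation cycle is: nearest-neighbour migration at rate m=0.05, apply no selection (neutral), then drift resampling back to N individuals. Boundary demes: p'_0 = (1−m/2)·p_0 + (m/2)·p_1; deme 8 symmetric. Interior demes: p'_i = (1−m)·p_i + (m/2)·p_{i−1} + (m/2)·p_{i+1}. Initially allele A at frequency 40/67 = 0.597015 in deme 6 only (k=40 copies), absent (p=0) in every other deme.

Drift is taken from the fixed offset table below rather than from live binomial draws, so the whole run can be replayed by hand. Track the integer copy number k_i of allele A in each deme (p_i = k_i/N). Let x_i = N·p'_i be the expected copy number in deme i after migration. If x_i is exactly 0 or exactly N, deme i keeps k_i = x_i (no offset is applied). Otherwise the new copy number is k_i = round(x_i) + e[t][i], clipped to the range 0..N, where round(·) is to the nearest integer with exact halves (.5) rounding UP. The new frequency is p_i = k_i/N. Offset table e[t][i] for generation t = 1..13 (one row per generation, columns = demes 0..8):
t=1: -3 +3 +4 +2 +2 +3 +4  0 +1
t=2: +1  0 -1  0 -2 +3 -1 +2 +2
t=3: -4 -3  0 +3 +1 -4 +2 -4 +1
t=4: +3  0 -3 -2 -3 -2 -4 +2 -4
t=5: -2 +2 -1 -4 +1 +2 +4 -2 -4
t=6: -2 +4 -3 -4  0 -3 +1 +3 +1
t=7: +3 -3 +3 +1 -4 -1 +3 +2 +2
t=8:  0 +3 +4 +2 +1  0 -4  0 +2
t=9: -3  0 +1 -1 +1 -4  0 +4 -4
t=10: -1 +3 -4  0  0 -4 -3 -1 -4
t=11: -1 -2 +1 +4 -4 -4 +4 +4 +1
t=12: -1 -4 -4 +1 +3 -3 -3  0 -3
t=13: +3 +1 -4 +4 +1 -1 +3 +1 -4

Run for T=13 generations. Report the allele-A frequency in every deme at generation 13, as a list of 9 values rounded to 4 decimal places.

[0.0000, 0.0000, 0.0000, 0.1642, 0.0597, 0.0000, 0.4179, 0.2836, 0.0000]

t=0: k=[0 0 0 0 0 0 40 0 0]
t=1: x=[0.0000 0.0000 0.0000 0.0000 0.0000 1.0000 38.0000 1.0000 0.0000] k=[0 0 0 0 0 4 42 1 0]
t=2: x=[0.0000 0.0000 0.0000 0.0000 0.1000 4.8500 40.0250 2.0000 0.0250] k=[0 0 0 0 0 8 39 4 2]
t=3: x=[0.0000 0.0000 0.0000 0.0000 0.2000 8.5750 37.3500 4.8250 2.0500] k=[0 0 0 0 1 5 39 1 3]
t=4: x=[0.0000 0.0000 0.0000 0.0250 1.0750 5.7500 37.2000 2.0000 2.9500] k=[0 0 0 0 0 4 33 4 0]
t=5: x=[0.0000 0.0000 0.0000 0.0000 0.1000 4.6250 31.5500 4.6250 0.1000] k=[0 0 0 0 1 7 36 3 0]
t=6: x=[0.0000 0.0000 0.0000 0.0250 1.1250 7.5750 34.4500 3.7500 0.0750] k=[0 0 0 0 1 5 35 7 1]
t=7: x=[0.0000 0.0000 0.0000 0.0250 1.0750 5.6500 33.5500 7.5500 1.1500] k=[0 0 0 1 0 5 37 10 3]
t=8: x=[0.0000 0.0000 0.0250 0.9500 0.1500 5.6750 35.5250 10.5000 3.1750] k=[0 0 4 3 1 6 32 11 5]
t=9: x=[0.0000 0.1000 3.8750 2.9750 1.1750 6.5250 30.8250 11.3750 5.1500] k=[0 0 5 2 2 3 31 15 1]
t=10: x=[0.0000 0.1250 4.8000 2.0750 2.0250 3.6750 29.9000 15.0500 1.3500] k=[0 3 1 2 2 0 27 14 0]
t=11: x=[0.0750 2.8750 1.0750 1.9750 1.9500 0.7250 26.0000 13.9750 0.3500] k=[0 1 2 6 0 0 30 18 1]
t=12: x=[0.0250 1.0000 2.0750 5.7500 0.1500 0.7500 28.9500 17.8750 1.4250] k=[0 0 0 7 3 0 26 18 0]
t=13: x=[0.0000 0.0000 0.1750 6.7250 3.0250 0.7250 25.1500 17.7500 0.4500] k=[0 0 0 11 4 0 28 19 0]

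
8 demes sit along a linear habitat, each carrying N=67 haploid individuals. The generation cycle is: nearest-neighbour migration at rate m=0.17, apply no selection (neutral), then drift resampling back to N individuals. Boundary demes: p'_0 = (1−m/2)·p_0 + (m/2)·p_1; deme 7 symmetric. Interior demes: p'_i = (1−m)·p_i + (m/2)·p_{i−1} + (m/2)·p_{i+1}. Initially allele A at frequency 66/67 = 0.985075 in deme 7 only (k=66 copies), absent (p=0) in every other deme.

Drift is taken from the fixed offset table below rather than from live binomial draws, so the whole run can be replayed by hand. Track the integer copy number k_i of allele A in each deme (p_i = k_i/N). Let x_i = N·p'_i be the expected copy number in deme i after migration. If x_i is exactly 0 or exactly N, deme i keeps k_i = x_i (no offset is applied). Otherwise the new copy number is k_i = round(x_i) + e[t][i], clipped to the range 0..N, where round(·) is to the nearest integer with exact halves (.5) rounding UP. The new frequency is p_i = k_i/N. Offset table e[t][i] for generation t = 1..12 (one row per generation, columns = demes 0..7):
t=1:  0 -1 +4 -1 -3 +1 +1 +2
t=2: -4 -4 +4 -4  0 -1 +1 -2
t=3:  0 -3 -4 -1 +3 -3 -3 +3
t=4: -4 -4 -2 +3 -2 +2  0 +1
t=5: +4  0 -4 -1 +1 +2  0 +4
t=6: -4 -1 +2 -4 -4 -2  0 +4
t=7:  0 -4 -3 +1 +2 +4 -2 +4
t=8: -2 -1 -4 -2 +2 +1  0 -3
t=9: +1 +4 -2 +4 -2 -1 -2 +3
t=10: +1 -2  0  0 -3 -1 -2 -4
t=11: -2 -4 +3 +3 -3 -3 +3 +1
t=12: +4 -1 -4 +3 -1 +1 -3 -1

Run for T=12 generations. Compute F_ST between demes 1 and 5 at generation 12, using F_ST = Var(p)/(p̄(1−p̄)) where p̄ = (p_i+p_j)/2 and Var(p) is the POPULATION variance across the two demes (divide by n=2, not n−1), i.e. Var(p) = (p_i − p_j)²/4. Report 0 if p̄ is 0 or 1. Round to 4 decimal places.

0.0635

t=0: k=[0 0 0 0 0 0 0 66]
t=1: x=[0.0000 0.0000 0.0000 0.0000 0.0000 0.0000 5.6100 60.3900] k=[0 0 0 0 0 0 7 62]
t=2: x=[0.0000 0.0000 0.0000 0.0000 0.0000 0.5950 11.0800 57.3250] k=[0 0 0 0 0 0 12 55]
t=3: x=[0.0000 0.0000 0.0000 0.0000 0.0000 1.0200 14.6350 51.3450] k=[0 0 0 0 0 0 12 54]
t=4: x=[0.0000 0.0000 0.0000 0.0000 0.0000 1.0200 14.5500 50.4300] k=[0 0 0 0 0 3 15 51]
t=5: x=[0.0000 0.0000 0.0000 0.0000 0.2550 3.7650 17.0400 47.9400] k=[0 0 0 0 1 6 17 52]
t=6: x=[0.0000 0.0000 0.0000 0.0850 1.3400 6.5100 19.0400 49.0250] k=[0 0 0 0 0 5 19 53]
t=7: x=[0.0000 0.0000 0.0000 0.0000 0.4250 5.7650 20.7000 50.1100] k=[0 0 0 0 2 10 19 54]
t=8: x=[0.0000 0.0000 0.0000 0.1700 2.5100 10.0850 21.2100 51.0250] k=[0 0 0 0 5 11 21 48]
t=9: x=[0.0000 0.0000 0.0000 0.4250 5.0850 11.3400 22.4450 45.7050] k=[0 0 0 4 3 10 20 49]
t=10: x=[0.0000 0.0000 0.3400 3.5750 3.6800 10.2550 21.6150 46.5350] k=[0 0 0 4 1 9 20 43]
t=11: x=[0.0000 0.0000 0.3400 3.4050 1.9350 9.2550 21.0200 41.0450] k=[0 0 3 6 0 6 24 42]
t=12: x=[0.0000 0.2550 3.0000 5.2350 1.0200 7.0200 24.0000 40.4700] k=[0 0 0 8 0 8 21 39]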